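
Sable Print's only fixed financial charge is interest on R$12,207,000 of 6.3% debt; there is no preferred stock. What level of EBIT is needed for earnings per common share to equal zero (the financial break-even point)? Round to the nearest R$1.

R$769,041

Annual interest = 6.3% × R$12,207,000 = R$769,041.00.
Without preferred stock the financial break-even is simply EBIT = interest = R$769,041.00.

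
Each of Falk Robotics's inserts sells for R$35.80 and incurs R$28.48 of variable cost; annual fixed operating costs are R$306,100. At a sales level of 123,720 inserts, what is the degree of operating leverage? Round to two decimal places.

1.51

At 123,720 units, contribution = 123,720 × R$7.32 = R$905,630.40.
Operating income = contribution − fixed costs = R$905,630.40 − R$306,100 = R$599,530.40.
DOL = contribution ÷ EBIT = R$905,630.40 ÷ R$599,530.40 = 1.5106.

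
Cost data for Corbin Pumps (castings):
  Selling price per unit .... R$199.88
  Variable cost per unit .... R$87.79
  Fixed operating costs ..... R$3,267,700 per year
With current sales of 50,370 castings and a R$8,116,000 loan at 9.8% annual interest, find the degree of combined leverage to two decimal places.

At 50,370 units, contribution = 50,370 × R$112.09 = R$5,645,973.30.
Subtracting fixed costs: EBIT = R$5,645,973.30 − R$3,267,700 = R$2,378,273.30. Interest = R$795,368.00.
DOL = R$5,645,973.30 ÷ R$2,378,273.30 = 2.3740; DFL = R$2,378,273.30 ÷ R$1,582,905.30 = 1.5025.
Combined leverage = 2.3740 × 1.5025 = 3.5669.

3.57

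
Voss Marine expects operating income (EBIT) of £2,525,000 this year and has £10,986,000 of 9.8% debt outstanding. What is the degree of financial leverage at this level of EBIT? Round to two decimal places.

Annual interest charges come to £1,076,628.00.
DFL = EBIT ÷ (EBIT − I) = £2,525,000 ÷ (£2,525,000 − £1,076,628.00) = £2,525,000 ÷ £1,448,372.00 = 1.7433.

1.74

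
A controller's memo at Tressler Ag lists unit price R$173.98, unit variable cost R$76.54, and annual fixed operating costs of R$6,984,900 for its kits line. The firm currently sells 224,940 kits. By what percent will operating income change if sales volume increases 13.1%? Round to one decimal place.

At 224,940 units, contribution = 224,940 × R$97.44 = R$21,918,153.60.
EBIT = R$21,918,153.60 − R$6,984,900 = R$14,933,253.60.
Degree of operating leverage = R$21,918,153.60 / R$14,933,253.60 = 1.4677.
So EBIT moves 1.4677 × (+13.1%) = +19.2%.

+19.2%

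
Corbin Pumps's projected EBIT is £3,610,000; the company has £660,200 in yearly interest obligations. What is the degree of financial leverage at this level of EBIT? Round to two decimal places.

Annual interest charges come to £660,200.00.
Degree of financial leverage = EBIT / (EBIT − interest) = £3,610,000 / £2,949,800.00 = 1.2238.

1.22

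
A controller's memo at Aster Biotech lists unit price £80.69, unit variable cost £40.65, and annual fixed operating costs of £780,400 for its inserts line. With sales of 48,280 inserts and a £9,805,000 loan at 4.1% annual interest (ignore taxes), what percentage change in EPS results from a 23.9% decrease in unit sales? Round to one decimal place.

At 48,280 units, contribution = 48,280 × £40.04 = £1,933,131.20.
Operating income = contribution − fixed costs = £1,933,131.20 − £780,400 = £1,152,731.20.
Interest = £402,005.00, so EBIT − I = £750,726.20.
DCL = total CM / (EBIT − I) = £1,933,131.20 / £750,726.20 = 2.5750.
%ΔEPS = DCL × %ΔSales = 2.5750 × -23.9% = -61.5%.

-61.5%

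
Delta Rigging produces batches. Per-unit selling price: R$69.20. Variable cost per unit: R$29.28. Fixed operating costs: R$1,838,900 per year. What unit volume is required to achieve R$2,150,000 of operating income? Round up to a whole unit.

99,923 batches

Each unit contributes R$69.20 − R$29.28 = R$39.92.
Required volume = (fixed costs + target profit) ÷ CM = (R$1,838,900 + R$2,150,000) ÷ R$39.92 = 99,922.34, so 99,923 batches.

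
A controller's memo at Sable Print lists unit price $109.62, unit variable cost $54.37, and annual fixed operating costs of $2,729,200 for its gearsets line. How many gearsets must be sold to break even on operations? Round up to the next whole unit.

Contribution margin per unit = $109.62 − $54.37 = $55.25.
Break-even volume = fixed costs ÷ CM per unit = $2,729,200 ÷ $55.25 = 49,397.29, so 49,398 gearsets.

49,398 gearsets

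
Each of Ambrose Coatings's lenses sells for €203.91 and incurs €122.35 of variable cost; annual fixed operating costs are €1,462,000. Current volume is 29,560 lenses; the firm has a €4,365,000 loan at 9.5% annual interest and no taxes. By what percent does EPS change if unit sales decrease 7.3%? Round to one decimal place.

Contribution at this volume is 29,560 × €81.56 = €2,410,913.60.
EBIT = €2,410,913.60 − €1,462,000 = €948,913.60.
After interest of €414,675.00, pre-tax earnings = €534,238.60.
DCL = total CM / (EBIT − I) = €2,410,913.60 / €534,238.60 = 4.5128.
EPS therefore changes by 4.5128 × (-7.3%) = -32.9%.

-32.9%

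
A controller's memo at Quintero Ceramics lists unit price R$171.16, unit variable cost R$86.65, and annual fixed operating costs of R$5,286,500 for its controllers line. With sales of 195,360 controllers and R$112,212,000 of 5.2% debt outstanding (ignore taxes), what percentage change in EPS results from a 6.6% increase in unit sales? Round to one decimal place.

Contribution at this volume is 195,360 × R$84.51 = R$16,509,873.60.
Operating income = contribution − fixed costs = R$16,509,873.60 − R$5,286,500 = R$11,223,373.60.
Interest = R$5,835,024.00, so EBIT − I = R$5,388,349.60.
Degree of combined leverage = contribution ÷ (EBIT − I) = R$16,509,873.60 ÷ R$5,388,349.60 = 3.0640.
EPS therefore changes by 3.0640 × (+6.6%) = +20.2%.

+20.2%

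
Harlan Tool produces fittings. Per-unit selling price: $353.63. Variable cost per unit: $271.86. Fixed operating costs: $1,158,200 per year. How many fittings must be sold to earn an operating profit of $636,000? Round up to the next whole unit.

Each unit contributes $353.63 − $271.86 = $81.77.
Units = (FC + target) / CM = ($1,158,200 + $636,000) / $81.77 = 21,942.03, so 21,943 fittings.

21,943 fittings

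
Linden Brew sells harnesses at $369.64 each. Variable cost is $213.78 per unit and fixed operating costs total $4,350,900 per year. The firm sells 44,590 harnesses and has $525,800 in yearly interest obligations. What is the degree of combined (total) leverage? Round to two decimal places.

Total contribution margin = 44,590 × $155.86 = $6,949,797.40.
EBIT = $6,949,797.40 − $4,350,900 = $2,598,897.40. Interest = $525,800.00.
DOL = $6,949,797.40 ÷ $2,598,897.40 = 2.6741; DFL = $2,598,897.40 ÷ $2,073,097.40 = 1.2536.
Combined leverage = 2.6741 × 1.2536 = 3.3523.

3.35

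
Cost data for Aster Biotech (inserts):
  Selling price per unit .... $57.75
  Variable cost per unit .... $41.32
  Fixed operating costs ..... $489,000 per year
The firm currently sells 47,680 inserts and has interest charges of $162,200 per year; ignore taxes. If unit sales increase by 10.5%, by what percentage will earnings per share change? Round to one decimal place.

+62.2%

Contribution at this volume is 47,680 × $16.43 = $783,382.40.
Operating income = contribution − fixed costs = $783,382.40 − $489,000 = $294,382.40.
Interest = $162,200.00, so EBIT − I = $132,182.40.
Degree of combined leverage = contribution ÷ (EBIT − I) = $783,382.40 ÷ $132,182.40 = 5.9265.
EPS therefore changes by 5.9265 × (+10.5%) = +62.2%.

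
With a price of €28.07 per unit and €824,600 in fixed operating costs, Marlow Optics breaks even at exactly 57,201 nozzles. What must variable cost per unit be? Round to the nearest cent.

Contribution per unit must be FC / Q = €824,600 / 57,201 = €14.4158.
Variable cost per unit = €28.07 − €14.4158 = €13.65.

€13.65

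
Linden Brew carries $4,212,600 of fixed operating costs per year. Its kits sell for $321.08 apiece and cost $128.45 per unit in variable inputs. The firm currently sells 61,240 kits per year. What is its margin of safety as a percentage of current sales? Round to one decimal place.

Unit CM = price − variable cost = $321.08 − $128.45 = $192.63. Break-even units = $4,212,600 ÷ $192.63 = 21,868.87; break-even revenue = 21,868.87 × $321.08 = $7,021,656.07.
Actual sales revenue = 61,240 × $321.08 = $19,662,939.20.
Margin of safety = ($19,662,939.20 − $7,021,656.07) ÷ $19,662,939.20 = 64.3%.

64.3%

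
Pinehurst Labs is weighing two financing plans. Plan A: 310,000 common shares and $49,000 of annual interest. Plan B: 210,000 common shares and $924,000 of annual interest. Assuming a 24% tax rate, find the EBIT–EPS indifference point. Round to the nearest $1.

$2,761,500

Set EPS_A = EPS_B: (EBIT − $49,000)(1 − 0.24) ÷ 310,000 = (EBIT − $924,000)(1 − 0.24) ÷ 210,000.
Cancelling (1 − t) and cross-multiplying: 210,000·(EBIT − 49,000) = 310,000·(EBIT − 924,000).
EBIT × (310,000 − 210,000) = 924,000 × 310,000 − 49,000 × 210,000 = 276,150,000,000, so EBIT = 276,150,000,000 ÷ 100,000 = 2,761,500.00.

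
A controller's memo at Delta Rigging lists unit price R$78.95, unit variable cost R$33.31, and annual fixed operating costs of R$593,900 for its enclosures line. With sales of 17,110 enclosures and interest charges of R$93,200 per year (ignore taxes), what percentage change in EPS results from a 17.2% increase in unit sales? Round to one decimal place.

Total contribution margin = 17,110 × R$45.64 = R$780,900.40.
EBIT = R$780,900.40 − R$593,900 = R$187,000.40.
After interest of R$93,200.00, pre-tax earnings = R$93,800.40.
Degree of combined leverage = contribution ÷ (EBIT − I) = R$780,900.40 ÷ R$93,800.40 = 8.3251.
%ΔEPS = DCL × %ΔSales = 8.3251 × +17.2% = +143.2%.

+143.2%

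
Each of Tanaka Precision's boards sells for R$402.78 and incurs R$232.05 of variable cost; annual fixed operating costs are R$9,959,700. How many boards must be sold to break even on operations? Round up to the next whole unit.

Unit CM = price − variable cost = R$402.78 − R$232.05 = R$170.73.
Break-even volume = fixed costs ÷ CM per unit = R$9,959,700 ÷ R$170.73 = 58,335.97, so 58,336 boards.

58,336 boards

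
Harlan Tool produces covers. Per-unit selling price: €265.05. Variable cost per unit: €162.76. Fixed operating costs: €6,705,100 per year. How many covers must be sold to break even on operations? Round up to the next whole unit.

Contribution margin per unit = €265.05 − €162.76 = €102.29.
Units to break even: €6,705,100 ÷ €102.29 = 65,549.91, rounded up to 65,550.

65,550 covers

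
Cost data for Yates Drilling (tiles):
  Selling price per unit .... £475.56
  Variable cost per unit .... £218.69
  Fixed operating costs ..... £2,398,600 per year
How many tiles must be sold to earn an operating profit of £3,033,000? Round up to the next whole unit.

Each unit contributes £475.56 − £218.69 = £256.87.
Need Q such that Q × £256.87 − £2,398,600 = £3,033,000, i.e. Q = £5,431,600 / £256.87 = 21,145.33 → 21,146.

21,146 tiles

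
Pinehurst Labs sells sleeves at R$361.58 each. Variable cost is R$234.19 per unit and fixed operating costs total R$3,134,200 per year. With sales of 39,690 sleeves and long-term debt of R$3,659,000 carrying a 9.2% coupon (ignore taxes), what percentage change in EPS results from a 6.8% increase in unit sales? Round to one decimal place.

Contribution at this volume is 39,690 × R$127.39 = R$5,056,109.10.
EBIT = R$5,056,109.10 − R$3,134,200 = R$1,921,909.10.
After interest of R$336,628.00, pre-tax earnings = R$1,585,281.10.
DCL = total CM / (EBIT − I) = R$5,056,109.10 / R$1,585,281.10 = 3.1894.
EPS therefore changes by 3.1894 × (+6.8%) = +21.7%.

+21.7%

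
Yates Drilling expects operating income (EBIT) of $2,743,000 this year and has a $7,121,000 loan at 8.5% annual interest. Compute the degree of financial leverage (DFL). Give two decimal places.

1.28

Annual interest charges come to $605,285.00.
DFL = EBIT ÷ (EBIT − I) = $2,743,000 ÷ ($2,743,000 − $605,285.00) = $2,743,000 ÷ $2,137,715.00 = 1.2831.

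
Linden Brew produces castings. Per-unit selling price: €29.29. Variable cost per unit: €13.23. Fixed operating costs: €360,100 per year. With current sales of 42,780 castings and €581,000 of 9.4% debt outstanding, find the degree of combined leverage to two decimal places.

Total contribution margin = 42,780 × €16.06 = €687,046.80.
Subtracting fixed costs: EBIT = €687,046.80 − €360,100 = €326,946.80. Interest = €54,614.00, so EBIT − I = €272,332.80.
DCL = contribution ÷ (EBIT − I) = €687,046.80 ÷ €272,332.80 = 2.5228.

2.52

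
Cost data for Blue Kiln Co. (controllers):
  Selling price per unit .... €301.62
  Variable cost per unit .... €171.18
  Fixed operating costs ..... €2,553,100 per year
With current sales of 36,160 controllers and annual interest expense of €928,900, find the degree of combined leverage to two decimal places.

3.82

Contribution at this volume is 36,160 × €130.44 = €4,716,710.40.
Subtracting fixed costs: EBIT = €4,716,710.40 − €2,553,100 = €2,163,610.40. Interest = €928,900.00, so EBIT − I = €1,234,710.40.
DCL = contribution ÷ (EBIT − I) = €4,716,710.40 ÷ €1,234,710.40 = 3.8201.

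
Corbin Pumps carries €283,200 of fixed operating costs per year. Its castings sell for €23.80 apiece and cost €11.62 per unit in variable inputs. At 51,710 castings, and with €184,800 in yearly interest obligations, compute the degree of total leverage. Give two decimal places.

3.89

Contribution at this volume is 51,710 × €12.18 = €629,827.80.
EBIT = €629,827.80 − €283,200 = €346,627.80. Interest = €184,800.00, so EBIT − I = €161,827.80.
DCL = contribution ÷ (EBIT − I) = €629,827.80 ÷ €161,827.80 = 3.8920.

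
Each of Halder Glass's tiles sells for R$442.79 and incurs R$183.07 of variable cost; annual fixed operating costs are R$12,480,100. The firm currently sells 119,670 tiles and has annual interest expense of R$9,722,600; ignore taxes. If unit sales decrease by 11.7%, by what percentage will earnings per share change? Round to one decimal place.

-41.0%

Contribution at this volume is 119,670 × R$259.72 = R$31,080,692.40.
Operating income = contribution − fixed costs = R$31,080,692.40 − R$12,480,100 = R$18,600,592.40.
Interest = R$9,722,600.00, so EBIT − I = R$8,877,992.40.
Degree of combined leverage = contribution ÷ (EBIT − I) = R$31,080,692.40 ÷ R$8,877,992.40 = 3.5009.
%ΔEPS = DCL × %ΔSales = 3.5009 × -11.7% = -41.0%.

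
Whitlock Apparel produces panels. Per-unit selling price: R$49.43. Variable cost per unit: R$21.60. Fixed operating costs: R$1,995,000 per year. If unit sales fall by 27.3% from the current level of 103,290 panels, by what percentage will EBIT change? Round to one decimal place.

-89.2%

At 103,290 units, contribution = 103,290 × R$27.83 = R$2,874,560.70.
EBIT = R$2,874,560.70 − R$1,995,000 = R$879,560.70.
DOL = contribution ÷ EBIT = R$2,874,560.70 ÷ R$879,560.70 = 3.2682.
Operating income changes by 3.2682 × -27.3% = -89.2%.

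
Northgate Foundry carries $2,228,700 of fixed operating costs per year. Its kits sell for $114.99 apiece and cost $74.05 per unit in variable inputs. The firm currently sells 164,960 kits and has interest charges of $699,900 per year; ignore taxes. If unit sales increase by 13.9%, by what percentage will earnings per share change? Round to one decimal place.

At 164,960 units, contribution = 164,960 × $40.94 = $6,753,462.40.
EBIT = $6,753,462.40 − $2,228,700 = $4,524,762.40.
After interest of $699,900.00, pre-tax earnings = $3,824,862.40.
Degree of combined leverage = contribution ÷ (EBIT − I) = $6,753,462.40 ÷ $3,824,862.40 = 1.7657.
EPS therefore changes by 1.7657 × (+13.9%) = +24.5%.

+24.5%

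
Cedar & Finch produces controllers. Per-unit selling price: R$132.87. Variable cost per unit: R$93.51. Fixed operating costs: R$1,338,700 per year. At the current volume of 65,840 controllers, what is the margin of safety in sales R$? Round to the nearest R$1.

Contribution margin per unit = R$132.87 − R$93.51 = R$39.36. Break-even units = R$1,338,700 ÷ R$39.36 = 34,011.69; break-even revenue = 34,011.69 × R$132.87 = R$4,519,132.85.
Actual sales revenue = 65,840 × R$132.87 = R$8,748,160.80.
Margin of safety = R$8,748,160.80 − R$4,519,132.85 = R$4,229,028.

R$4,229,028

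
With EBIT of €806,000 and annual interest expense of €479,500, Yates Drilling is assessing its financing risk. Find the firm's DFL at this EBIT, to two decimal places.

Annual interest charges come to €479,500.00.
DFL = EBIT ÷ (EBIT − I) = €806,000 ÷ (€806,000 − €479,500.00) = €806,000 ÷ €326,500.00 = 2.4686.

2.47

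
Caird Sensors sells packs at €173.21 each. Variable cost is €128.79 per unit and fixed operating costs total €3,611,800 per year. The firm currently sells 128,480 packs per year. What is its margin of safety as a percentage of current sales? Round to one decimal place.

36.7%

Unit CM = price − variable cost = €173.21 − €128.79 = €44.42. Break-even units = €3,611,800 ÷ €44.42 = 81,310.22; break-even revenue = 81,310.22 × €173.21 = €14,083,743.31.
Actual sales revenue = 128,480 × €173.21 = €22,254,020.80.
Margin of safety = (€22,254,020.80 − €14,083,743.31) ÷ €22,254,020.80 = 36.7%.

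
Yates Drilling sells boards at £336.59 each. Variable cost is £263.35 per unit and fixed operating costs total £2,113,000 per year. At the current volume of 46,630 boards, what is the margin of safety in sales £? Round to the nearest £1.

Contribution margin per unit = £336.59 − £263.35 = £73.24. Break-even units = £2,113,000 ÷ £73.24 = 28,850.35; break-even revenue = 28,850.35 × £336.59 = £9,710,740.99.
Current sales = 46,630 × £336.59 = £15,695,191.70.
Margin of safety = £15,695,191.70 − £9,710,740.99 = £5,984,451.

£5,984,451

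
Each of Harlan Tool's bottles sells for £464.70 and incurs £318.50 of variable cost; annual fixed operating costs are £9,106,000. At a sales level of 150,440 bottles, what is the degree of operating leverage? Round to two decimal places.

1.71

At 150,440 units, contribution = 150,440 × £146.20 = £21,994,328.00.
Operating income = contribution − fixed costs = £21,994,328.00 − £9,106,000 = £12,888,328.00.
DOL = contribution ÷ EBIT = £21,994,328.00 ÷ £12,888,328.00 = 1.7065.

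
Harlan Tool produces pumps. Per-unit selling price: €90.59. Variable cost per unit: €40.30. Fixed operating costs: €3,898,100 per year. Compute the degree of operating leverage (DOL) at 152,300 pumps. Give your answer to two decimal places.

2.04

At 152,300 units, contribution = 152,300 × €50.29 = €7,659,167.00.
Subtracting fixed costs: EBIT = €7,659,167.00 − €3,898,100 = €3,761,067.00.
So DOL = total CM / EBIT = €7,659,167.00 / €3,761,067.00 = 2.0364.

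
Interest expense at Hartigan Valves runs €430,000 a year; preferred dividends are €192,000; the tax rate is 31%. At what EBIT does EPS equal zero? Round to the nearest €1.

Grossing the preferred dividend up to pre-tax terms: €192,000 / (1 − 0.31) = €278,260.87.
Financial break-even EBIT = interest + D_p ÷ (1 − t) = €430,000 + €278,260.87 = €708,260.87.

€708,261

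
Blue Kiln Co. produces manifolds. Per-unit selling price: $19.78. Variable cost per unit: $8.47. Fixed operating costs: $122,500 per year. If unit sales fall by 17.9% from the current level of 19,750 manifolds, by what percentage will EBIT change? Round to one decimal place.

-39.6%

At 19,750 units, contribution = 19,750 × $11.31 = $223,372.50.
Subtracting fixed costs: EBIT = $223,372.50 − $122,500 = $100,872.50.
So DOL = total CM / EBIT = $223,372.50 / $100,872.50 = 2.2144.
Operating income changes by 2.2144 × -17.9% = -39.6%.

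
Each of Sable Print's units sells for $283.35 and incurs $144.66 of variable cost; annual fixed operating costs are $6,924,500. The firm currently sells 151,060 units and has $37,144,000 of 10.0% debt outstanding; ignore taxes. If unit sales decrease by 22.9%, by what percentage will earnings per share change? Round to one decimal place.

-46.5%

At 151,060 units, contribution = 151,060 × $138.69 = $20,950,511.40.
Operating income = contribution − fixed costs = $20,950,511.40 − $6,924,500 = $14,026,011.40.
After interest of $3,714,400.00, pre-tax earnings = $10,311,611.40.
Degree of combined leverage = contribution ÷ (EBIT − I) = $20,950,511.40 ÷ $10,311,611.40 = 2.0317.
%ΔEPS = DCL × %ΔSales = 2.0317 × -22.9% = -46.5%.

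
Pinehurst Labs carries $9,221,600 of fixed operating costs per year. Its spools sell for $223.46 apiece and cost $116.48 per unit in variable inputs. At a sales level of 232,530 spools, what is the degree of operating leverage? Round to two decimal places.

Total contribution margin = 232,530 × $106.98 = $24,876,059.40.
EBIT = $24,876,059.40 − $9,221,600 = $15,654,459.40.
So DOL = total CM / EBIT = $24,876,059.40 / $15,654,459.40 = 1.5891.

1.59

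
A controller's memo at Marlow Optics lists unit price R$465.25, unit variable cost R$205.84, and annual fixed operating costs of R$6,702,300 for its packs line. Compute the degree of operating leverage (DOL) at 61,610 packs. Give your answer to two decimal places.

At 61,610 units, contribution = 61,610 × R$259.41 = R$15,982,250.10.
EBIT = R$15,982,250.10 − R$6,702,300 = R$9,279,950.10.
DOL = contribution ÷ EBIT = R$15,982,250.10 ÷ R$9,279,950.10 = 1.7222.

1.72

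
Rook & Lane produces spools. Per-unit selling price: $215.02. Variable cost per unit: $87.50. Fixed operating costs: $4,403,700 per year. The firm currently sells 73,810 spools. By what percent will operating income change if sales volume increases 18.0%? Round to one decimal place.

+33.8%

Total contribution margin = 73,810 × $127.52 = $9,412,251.20.
Operating income = contribution − fixed costs = $9,412,251.20 − $4,403,700 = $5,008,551.20.
Degree of operating leverage = $9,412,251.20 / $5,008,551.20 = 1.8792.
Operating income changes by 1.8792 × +18.0% = +33.8%.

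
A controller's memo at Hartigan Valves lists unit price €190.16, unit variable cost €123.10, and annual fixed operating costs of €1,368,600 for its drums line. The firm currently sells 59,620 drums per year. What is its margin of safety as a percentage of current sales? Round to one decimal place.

65.8%

Contribution margin per unit = €190.16 − €123.10 = €67.06. Break-even units = €1,368,600 ÷ €67.06 = 20,408.59; break-even revenue = 20,408.59 × €190.16 = €3,880,897.35.
Actual sales revenue = 59,620 × €190.16 = €11,337,339.20.
Margin of safety = (€11,337,339.20 − €3,880,897.35) ÷ €11,337,339.20 = 65.8%.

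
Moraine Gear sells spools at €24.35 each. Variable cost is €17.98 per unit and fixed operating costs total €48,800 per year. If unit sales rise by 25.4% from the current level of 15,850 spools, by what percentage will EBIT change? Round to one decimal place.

+49.2%

Contribution at this volume is 15,850 × €6.37 = €100,964.50.
EBIT = €100,964.50 − €48,800 = €52,164.50.
Degree of operating leverage = €100,964.50 / €52,164.50 = 1.9355.
Operating income changes by 1.9355 × +25.4% = +49.2%.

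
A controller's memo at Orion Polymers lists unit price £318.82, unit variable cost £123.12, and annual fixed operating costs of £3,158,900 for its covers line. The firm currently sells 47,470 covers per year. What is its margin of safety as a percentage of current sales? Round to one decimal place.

66.0%

Each unit contributes £318.82 − £123.12 = £195.70. Break-even units = £3,158,900 ÷ £195.70 = 16,141.54; break-even revenue = 16,141.54 × £318.82 = £5,146,246.80.
Current sales = 47,470 × £318.82 = £15,134,385.40.
Margin of safety = (£15,134,385.40 − £5,146,246.80) ÷ £15,134,385.40 = 66.0%.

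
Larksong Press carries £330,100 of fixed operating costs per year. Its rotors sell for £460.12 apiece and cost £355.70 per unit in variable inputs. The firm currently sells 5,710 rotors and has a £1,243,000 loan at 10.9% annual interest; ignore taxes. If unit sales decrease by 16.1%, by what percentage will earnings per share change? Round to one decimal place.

Contribution at this volume is 5,710 × £104.42 = £596,238.20.
Subtracting fixed costs: EBIT = £596,238.20 − £330,100 = £266,138.20.
Interest = £135,487.00, so EBIT − I = £130,651.20.
DCL = total CM / (EBIT − I) = £596,238.20 / £130,651.20 = 4.5636.
EPS therefore changes by 4.5636 × (-16.1%) = -73.5%.

-73.5%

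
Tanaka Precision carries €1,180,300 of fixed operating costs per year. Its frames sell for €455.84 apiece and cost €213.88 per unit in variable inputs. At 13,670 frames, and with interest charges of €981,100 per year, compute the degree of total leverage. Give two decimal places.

2.89

At 13,670 units, contribution = 13,670 × €241.96 = €3,307,593.20.
Operating income = contribution − fixed costs = €3,307,593.20 − €1,180,300 = €2,127,293.20. Interest = €981,100.00, so EBIT − I = €1,146,193.20.
DCL = contribution ÷ (EBIT − I) = €3,307,593.20 ÷ €1,146,193.20 = 2.8857.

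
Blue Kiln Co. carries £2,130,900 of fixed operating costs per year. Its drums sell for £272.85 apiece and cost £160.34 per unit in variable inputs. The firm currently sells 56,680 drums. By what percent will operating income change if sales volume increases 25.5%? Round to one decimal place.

+38.3%

At 56,680 units, contribution = 56,680 × £112.51 = £6,377,066.80.
Subtracting fixed costs: EBIT = £6,377,066.80 − £2,130,900 = £4,246,166.80.
So DOL = total CM / EBIT = £6,377,066.80 / £4,246,166.80 = 1.5018.
So EBIT moves 1.5018 × (+25.5%) = +38.3%.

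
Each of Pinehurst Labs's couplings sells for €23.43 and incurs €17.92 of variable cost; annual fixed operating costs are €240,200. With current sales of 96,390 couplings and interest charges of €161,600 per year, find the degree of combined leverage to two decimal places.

At 96,390 units, contribution = 96,390 × €5.51 = €531,108.90.
EBIT = €531,108.90 − €240,200 = €290,908.90. Interest = €161,600.00, so EBIT − I = €129,308.90.
Degree of total leverage = total CM / (EBIT − interest) = €531,108.90 / €129,308.90 = 4.1073.

4.11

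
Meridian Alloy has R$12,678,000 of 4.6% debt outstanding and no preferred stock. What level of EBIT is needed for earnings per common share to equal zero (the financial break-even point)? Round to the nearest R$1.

R$583,188

Annual interest = 4.6% × R$12,678,000 = R$583,188.00.
Without preferred stock the financial break-even is simply EBIT = interest = R$583,188.00.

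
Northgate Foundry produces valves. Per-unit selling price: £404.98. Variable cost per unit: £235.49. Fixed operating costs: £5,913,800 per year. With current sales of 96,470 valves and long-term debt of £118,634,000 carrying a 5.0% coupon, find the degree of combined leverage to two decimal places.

Total contribution margin = 96,470 × £169.49 = £16,350,700.30.
EBIT = £16,350,700.30 − £5,913,800 = £10,436,900.30. Interest = £5,931,700.00, so EBIT − I = £4,505,200.30.
Degree of total leverage = total CM / (EBIT − interest) = £16,350,700.30 / £4,505,200.30 = 3.6293.

3.63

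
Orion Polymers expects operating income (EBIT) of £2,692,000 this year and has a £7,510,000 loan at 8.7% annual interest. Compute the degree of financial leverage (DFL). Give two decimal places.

1.32

Annual interest charges come to £653,370.00.
DFL = EBIT ÷ (EBIT − I) = £2,692,000 ÷ (£2,692,000 − £653,370.00) = £2,692,000 ÷ £2,038,630.00 = 1.3205.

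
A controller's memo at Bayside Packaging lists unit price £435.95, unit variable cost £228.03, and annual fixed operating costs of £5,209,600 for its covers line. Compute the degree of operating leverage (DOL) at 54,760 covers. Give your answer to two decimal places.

1.84

Total contribution margin = 54,760 × £207.92 = £11,385,699.20.
Subtracting fixed costs: EBIT = £11,385,699.20 − £5,209,600 = £6,176,099.20.
Degree of operating leverage = £11,385,699.20 / £6,176,099.20 = 1.8435.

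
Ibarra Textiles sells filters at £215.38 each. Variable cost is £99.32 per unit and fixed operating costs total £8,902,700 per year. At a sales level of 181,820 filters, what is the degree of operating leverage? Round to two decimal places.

Total contribution margin = 181,820 × £116.06 = £21,102,029.20.
Operating income = contribution − fixed costs = £21,102,029.20 − £8,902,700 = £12,199,329.20.
So DOL = total CM / EBIT = £21,102,029.20 / £12,199,329.20 = 1.7298.

1.73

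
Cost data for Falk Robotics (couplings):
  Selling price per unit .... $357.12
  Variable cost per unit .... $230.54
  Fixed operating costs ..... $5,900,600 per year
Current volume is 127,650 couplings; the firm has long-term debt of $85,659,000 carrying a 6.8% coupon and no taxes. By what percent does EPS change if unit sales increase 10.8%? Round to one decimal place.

At 127,650 units, contribution = 127,650 × $126.58 = $16,157,937.00.
EBIT = $16,157,937.00 − $5,900,600 = $10,257,337.00.
Interest = $5,824,812.00, so EBIT − I = $4,432,525.00.
DCL = total CM / (EBIT − I) = $16,157,937.00 / $4,432,525.00 = 3.6453.
EPS therefore changes by 3.6453 × (+10.8%) = +39.4%.

+39.4%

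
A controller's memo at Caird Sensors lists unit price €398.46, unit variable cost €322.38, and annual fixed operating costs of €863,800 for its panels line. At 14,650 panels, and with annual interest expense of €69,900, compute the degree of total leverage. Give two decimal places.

Contribution at this volume is 14,650 × €76.08 = €1,114,572.00.
Subtracting fixed costs: EBIT = €1,114,572.00 − €863,800 = €250,772.00. Interest = €69,900.00.
DOL = €1,114,572.00 ÷ €250,772.00 = 4.4446; DFL = €250,772.00 ÷ €180,872.00 = 1.3865.
Combined leverage = 4.4446 × 1.3865 = 6.1624.

6.16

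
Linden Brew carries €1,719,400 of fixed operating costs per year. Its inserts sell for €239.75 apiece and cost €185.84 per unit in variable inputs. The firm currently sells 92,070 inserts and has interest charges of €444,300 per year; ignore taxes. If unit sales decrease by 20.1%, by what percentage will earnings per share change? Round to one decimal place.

Contribution at this volume is 92,070 × €53.91 = €4,963,493.70.
EBIT = €4,963,493.70 − €1,719,400 = €3,244,093.70.
Interest = €444,300.00, so EBIT − I = €2,799,793.70.
Degree of combined leverage = contribution ÷ (EBIT − I) = €4,963,493.70 ÷ €2,799,793.70 = 1.7728.
%ΔEPS = DCL × %ΔSales = 1.7728 × -20.1% = -35.6%.

-35.6%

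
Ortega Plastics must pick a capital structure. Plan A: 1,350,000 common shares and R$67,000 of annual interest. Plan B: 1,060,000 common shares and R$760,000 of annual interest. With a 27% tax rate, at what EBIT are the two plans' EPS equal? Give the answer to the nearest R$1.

Set EPS_A = EPS_B: (EBIT − R$67,000)(1 − 0.27) ÷ 1,350,000 = (EBIT − R$760,000)(1 − 0.27) ÷ 1,060,000.
The (1 − t) factor cancels: (EBIT − 67,000) × 1,060,000 = (EBIT − 760,000) × 1,350,000.
EBIT × (1,350,000 − 1,060,000) = 760,000 × 1,350,000 − 67,000 × 1,060,000 = 954,980,000,000, so EBIT = 954,980,000,000 ÷ 290,000 = 3,293,034.48.

R$3,293,034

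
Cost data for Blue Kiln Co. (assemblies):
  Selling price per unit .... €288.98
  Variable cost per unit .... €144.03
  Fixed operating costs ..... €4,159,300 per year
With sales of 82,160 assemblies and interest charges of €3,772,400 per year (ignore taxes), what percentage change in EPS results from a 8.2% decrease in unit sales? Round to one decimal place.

-24.6%

At 82,160 units, contribution = 82,160 × €144.95 = €11,909,092.00.
Operating income = contribution − fixed costs = €11,909,092.00 − €4,159,300 = €7,749,792.00.
After interest of €3,772,400.00, pre-tax earnings = €3,977,392.00.
Degree of combined leverage = contribution ÷ (EBIT − I) = €11,909,092.00 ÷ €3,977,392.00 = 2.9942.
%ΔEPS = DCL × %ΔSales = 2.9942 × -8.2% = -24.6%.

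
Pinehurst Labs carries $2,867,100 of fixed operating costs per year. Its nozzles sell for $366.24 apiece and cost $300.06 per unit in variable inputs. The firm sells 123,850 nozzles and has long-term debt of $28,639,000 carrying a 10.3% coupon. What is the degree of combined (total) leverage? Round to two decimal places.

3.44

Total contribution margin = 123,850 × $66.18 = $8,196,393.00.
Subtracting fixed costs: EBIT = $8,196,393.00 − $2,867,100 = $5,329,293.00. Interest = $2,949,817.00, so EBIT − I = $2,379,476.00.
Degree of total leverage = total CM / (EBIT − interest) = $8,196,393.00 / $2,379,476.00 = 3.4446.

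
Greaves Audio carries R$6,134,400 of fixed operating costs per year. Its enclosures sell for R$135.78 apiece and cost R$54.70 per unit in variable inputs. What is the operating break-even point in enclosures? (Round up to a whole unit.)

75,659 enclosures

Each unit contributes R$135.78 − R$54.70 = R$81.08.
Break-even Q = R$6,134,400 / R$81.08 = 75,658.61 → 75,659 enclosures.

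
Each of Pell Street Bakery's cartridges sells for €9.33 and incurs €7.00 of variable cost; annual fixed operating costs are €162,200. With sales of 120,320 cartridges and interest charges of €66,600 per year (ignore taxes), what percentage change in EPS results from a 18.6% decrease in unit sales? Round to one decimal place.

At 120,320 units, contribution = 120,320 × €2.33 = €280,345.60.
Subtracting fixed costs: EBIT = €280,345.60 − €162,200 = €118,145.60.
After interest of €66,600.00, pre-tax earnings = €51,545.60.
DCL = total CM / (EBIT − I) = €280,345.60 / €51,545.60 = 5.4388.
EPS therefore changes by 5.4388 × (-18.6%) = -101.2%.

-101.2%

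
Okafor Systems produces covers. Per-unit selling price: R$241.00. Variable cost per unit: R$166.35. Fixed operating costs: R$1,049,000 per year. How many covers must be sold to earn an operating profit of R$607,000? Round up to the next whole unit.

Unit CM = price − variable cost = R$241.00 − R$166.35 = R$74.65.
Units = (FC + target) / CM = (R$1,049,000 + R$607,000) / R$74.65 = 22,183.52, so 22,184 covers.

22,184 covers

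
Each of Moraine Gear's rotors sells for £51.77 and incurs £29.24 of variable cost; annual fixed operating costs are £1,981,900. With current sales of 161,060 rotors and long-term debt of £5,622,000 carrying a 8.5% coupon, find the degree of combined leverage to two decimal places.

At 161,060 units, contribution = 161,060 × £22.53 = £3,628,681.80.
Operating income = contribution − fixed costs = £3,628,681.80 − £1,981,900 = £1,646,781.80. Interest = £477,870.00.
DOL = £3,628,681.80 ÷ £1,646,781.80 = 2.2035; DFL = £1,646,781.80 ÷ £1,168,911.80 = 1.4088.
Combined leverage = 2.2035 × 1.4088 = 3.1043.

3.10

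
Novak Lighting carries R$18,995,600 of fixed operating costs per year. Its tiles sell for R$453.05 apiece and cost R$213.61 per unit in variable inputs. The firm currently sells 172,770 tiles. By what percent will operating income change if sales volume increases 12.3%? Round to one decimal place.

+22.7%

Contribution at this volume is 172,770 × R$239.44 = R$41,368,048.80.
Subtracting fixed costs: EBIT = R$41,368,048.80 − R$18,995,600 = R$22,372,448.80.
Degree of operating leverage = R$41,368,048.80 / R$22,372,448.80 = 1.8491.
Operating income changes by 1.8491 × +12.3% = +22.7%.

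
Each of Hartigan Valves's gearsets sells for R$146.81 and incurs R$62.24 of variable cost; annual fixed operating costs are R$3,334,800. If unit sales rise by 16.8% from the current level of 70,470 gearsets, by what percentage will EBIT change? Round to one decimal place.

+38.1%

Contribution at this volume is 70,470 × R$84.57 = R$5,959,647.90.
Subtracting fixed costs: EBIT = R$5,959,647.90 − R$3,334,800 = R$2,624,847.90.
So DOL = total CM / EBIT = R$5,959,647.90 / R$2,624,847.90 = 2.2705.
So EBIT moves 2.2705 × (+16.8%) = +38.1%.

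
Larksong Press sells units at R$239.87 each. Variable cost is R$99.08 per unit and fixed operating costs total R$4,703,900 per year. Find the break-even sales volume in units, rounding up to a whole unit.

Each unit contributes R$239.87 − R$99.08 = R$140.79.
Units to break even: R$4,703,900 ÷ R$140.79 = 33,410.75, rounded up to 33,411.

33,411 units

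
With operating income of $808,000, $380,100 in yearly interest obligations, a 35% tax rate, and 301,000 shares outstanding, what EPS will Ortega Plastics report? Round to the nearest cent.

$0.92

Interest = $380,100.00, so EBT = $808,000 − $380,100.00 = $427,900.00.
After tax at 35%: net income = $427,900.00 × 0.65 = $278,135.00.
EPS = $278,135.00 ÷ 301,000 = $0.92.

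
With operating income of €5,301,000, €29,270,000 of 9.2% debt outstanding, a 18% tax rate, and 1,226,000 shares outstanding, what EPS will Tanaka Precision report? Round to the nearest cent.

€1.74

Pre-tax income = €5,301,000 − €2,692,840.00 = €2,608,160.00.
Net income = €2,608,160.00 × (1 − 0.18) = €2,138,691.20.
Per share: €2,138,691.20 / 1,226,000 shares = €1.74.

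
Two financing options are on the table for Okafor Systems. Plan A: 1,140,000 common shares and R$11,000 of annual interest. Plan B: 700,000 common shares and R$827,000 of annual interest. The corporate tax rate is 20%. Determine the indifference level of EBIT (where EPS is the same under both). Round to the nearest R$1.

R$2,125,182

Set EPS_A = EPS_B: (EBIT − R$11,000)(1 − 0.20) ÷ 1,140,000 = (EBIT − R$827,000)(1 − 0.20) ÷ 700,000.
Cancelling (1 − t) and cross-multiplying: 700,000·(EBIT − 11,000) = 1,140,000·(EBIT − 827,000).
EBIT × (1,140,000 − 700,000) = 827,000 × 1,140,000 − 11,000 × 700,000 = 935,080,000,000, so EBIT = 935,080,000,000 ÷ 440,000 = 2,125,181.82.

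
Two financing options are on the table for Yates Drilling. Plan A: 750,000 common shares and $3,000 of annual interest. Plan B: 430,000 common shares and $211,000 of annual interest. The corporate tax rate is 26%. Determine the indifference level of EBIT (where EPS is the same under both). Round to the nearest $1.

$490,500

Set EPS_A = EPS_B: (EBIT − $3,000)(1 − 0.26) ÷ 750,000 = (EBIT − $211,000)(1 − 0.26) ÷ 430,000.
The (1 − t) factor cancels: (EBIT − 3,000) × 430,000 = (EBIT − 211,000) × 750,000.
Solving, EBIT = (211,000·750,000 − 3,000·430,000) / (750,000 − 430,000) = 156,960,000,000 / 320,000 = 490,500.00.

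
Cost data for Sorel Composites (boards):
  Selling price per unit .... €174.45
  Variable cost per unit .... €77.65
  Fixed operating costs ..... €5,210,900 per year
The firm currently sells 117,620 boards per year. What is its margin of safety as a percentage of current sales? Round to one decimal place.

Each unit contributes €174.45 − €77.65 = €96.80. Break-even units = €5,210,900 ÷ €96.80 = 53,831.61; break-even revenue = 53,831.61 × €174.45 = €9,390,924.64.
Current sales = 117,620 × €174.45 = €20,518,809.00.
Margin of safety = (€20,518,809.00 − €9,390,924.64) ÷ €20,518,809.00 = 54.2%.

54.2%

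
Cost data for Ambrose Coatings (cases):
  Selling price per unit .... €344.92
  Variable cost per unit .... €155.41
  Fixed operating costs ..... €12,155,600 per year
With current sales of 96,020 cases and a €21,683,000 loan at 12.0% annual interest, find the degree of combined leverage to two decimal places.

5.29

At 96,020 units, contribution = 96,020 × €189.51 = €18,196,750.20.
EBIT = €18,196,750.20 − €12,155,600 = €6,041,150.20. Interest = €2,601,960.00.
DOL = €18,196,750.20 ÷ €6,041,150.20 = 3.0121; DFL = €6,041,150.20 ÷ €3,439,190.20 = 1.7566.
Combined leverage = 3.0121 × 1.7566 = 5.2911.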